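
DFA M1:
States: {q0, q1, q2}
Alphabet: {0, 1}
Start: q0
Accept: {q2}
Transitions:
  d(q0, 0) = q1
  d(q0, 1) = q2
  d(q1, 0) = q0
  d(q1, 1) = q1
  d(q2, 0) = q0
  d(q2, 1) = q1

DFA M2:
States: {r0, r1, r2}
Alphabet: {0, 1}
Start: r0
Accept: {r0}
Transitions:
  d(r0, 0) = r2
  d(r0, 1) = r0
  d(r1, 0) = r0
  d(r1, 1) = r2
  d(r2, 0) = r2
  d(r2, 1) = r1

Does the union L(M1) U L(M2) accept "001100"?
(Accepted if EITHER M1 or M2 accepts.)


M1: final=q1 accepted=False
M2: final=r2 accepted=False

No, union rejects (neither accepts)


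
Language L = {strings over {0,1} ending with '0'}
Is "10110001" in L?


last symbol = '1'

No, "10110001" is not in L


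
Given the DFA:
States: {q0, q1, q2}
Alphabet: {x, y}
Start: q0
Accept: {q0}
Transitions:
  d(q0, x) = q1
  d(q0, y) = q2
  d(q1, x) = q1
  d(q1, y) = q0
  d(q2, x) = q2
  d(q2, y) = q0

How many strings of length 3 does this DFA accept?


Enumerating all length-3 strings:
  "xxx" -> q1 [reject]
  "xxy" -> q0 [accept]
  "xyx" -> q1 [reject]
  "xyy" -> q2 [reject]
  "yxx" -> q2 [reject]
  "yxy" -> q0 [accept]
  "yyx" -> q1 [reject]
  "yyy" -> q2 [reject]

2 out of 8


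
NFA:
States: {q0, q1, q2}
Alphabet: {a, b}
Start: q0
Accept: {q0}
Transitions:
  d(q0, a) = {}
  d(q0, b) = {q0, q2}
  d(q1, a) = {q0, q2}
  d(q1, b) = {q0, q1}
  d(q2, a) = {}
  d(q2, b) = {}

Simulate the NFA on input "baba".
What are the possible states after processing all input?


Start: {q0}
  --b--> {q0, q2}
  --a--> {}
  --b--> {}
  --a--> {}

{} (empty set, no valid transitions)


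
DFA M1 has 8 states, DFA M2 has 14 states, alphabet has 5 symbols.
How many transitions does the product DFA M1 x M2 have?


Product DFA has 8 * 14 = 112 states.
Each has 5 transitions: 112 * 5 = 560

560


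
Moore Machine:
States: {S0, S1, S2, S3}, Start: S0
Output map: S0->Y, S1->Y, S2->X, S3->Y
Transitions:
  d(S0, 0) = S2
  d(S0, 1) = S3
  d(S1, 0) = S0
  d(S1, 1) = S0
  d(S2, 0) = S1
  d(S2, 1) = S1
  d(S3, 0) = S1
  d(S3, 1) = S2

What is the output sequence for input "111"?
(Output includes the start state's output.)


Start: S0 (output Y)
  --1--> S3 (output Y)
  --1--> S2 (output X)
  --1--> S1 (output Y)

"YYXY"


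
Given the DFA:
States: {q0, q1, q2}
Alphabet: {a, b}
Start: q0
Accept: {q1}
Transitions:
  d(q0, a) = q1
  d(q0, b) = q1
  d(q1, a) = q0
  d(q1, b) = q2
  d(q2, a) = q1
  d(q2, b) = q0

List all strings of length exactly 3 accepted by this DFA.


All strings of length 3: 8 total
Accepted: 6

"aaa", "aab", "aba", "baa", "bab", "bba"


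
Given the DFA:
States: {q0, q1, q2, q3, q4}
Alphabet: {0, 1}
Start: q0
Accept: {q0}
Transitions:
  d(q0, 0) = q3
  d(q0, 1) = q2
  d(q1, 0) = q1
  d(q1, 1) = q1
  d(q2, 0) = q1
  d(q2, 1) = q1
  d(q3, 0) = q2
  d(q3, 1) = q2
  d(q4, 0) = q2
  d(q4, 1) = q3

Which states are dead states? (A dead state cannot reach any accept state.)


Forward reachability from each state:
  q0 -> reaches accept state q0 (live)
  q1 -> reaches {q1}, no accept state (dead)
  q2 -> reaches {q1, q2}, no accept state (dead)
  q3 -> reaches {q1, q2, q3}, no accept state (dead)
  q4 -> reaches {q1, q2, q3, q4}, no accept state (dead)

{q1, q2, q3, q4}


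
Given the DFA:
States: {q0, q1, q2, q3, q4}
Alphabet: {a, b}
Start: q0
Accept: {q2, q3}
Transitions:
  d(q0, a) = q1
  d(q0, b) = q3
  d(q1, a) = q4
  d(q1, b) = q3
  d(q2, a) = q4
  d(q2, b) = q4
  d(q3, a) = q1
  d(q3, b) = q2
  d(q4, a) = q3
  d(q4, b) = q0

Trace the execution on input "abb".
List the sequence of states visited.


Input: abb
d(q0, a) = q1
d(q1, b) = q3
d(q3, b) = q2


q0 -> q1 -> q3 -> q2


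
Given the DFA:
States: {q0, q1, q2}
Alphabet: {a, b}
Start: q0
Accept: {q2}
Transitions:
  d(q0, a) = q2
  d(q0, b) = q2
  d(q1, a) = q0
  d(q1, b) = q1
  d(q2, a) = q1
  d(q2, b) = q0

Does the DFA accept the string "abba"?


Trace: q0 -> q2 -> q0 -> q2 -> q1
Final state: q1
Accept states: {q2}

No, rejected (final state q1 is not an accept state)


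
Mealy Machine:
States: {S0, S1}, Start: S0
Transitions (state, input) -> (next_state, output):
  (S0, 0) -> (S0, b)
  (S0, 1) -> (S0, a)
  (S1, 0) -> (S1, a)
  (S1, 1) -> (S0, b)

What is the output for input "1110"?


Step-by-step:
  (S0, 1) -> (S0, a)
  (S0, 1) -> (S0, a)
  (S0, 1) -> (S0, a)
  (S0, 0) -> (S0, b)

"aaab"


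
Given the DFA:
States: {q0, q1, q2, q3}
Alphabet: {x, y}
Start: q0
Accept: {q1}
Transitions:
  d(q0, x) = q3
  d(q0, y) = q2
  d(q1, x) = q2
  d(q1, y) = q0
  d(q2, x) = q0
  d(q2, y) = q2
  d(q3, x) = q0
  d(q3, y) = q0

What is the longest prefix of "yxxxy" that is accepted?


Run the DFA, marking each prefix where the state is accepting:
  "" -> q0 [reject]
  "y" -> q2 [reject]
  "yx" -> q0 [reject]
  "yxx" -> q3 [reject]
  "yxxx" -> q0 [reject]
  "yxxxy" -> q2 [reject]

No prefix is accepted


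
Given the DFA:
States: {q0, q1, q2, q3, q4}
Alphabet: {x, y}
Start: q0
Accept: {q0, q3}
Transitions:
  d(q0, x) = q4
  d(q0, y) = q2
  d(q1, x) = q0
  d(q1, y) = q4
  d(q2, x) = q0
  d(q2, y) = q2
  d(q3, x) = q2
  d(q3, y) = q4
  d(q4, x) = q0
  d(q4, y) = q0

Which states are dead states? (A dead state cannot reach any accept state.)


Forward reachability from each state:
  q0 -> reaches accept state q0 (live)
  q1 -> reaches accept state q0 (live)
  q2 -> reaches accept state q0 (live)
  q3 -> reaches accept state q0 (live)
  q4 -> reaches accept state q0 (live)

None (all states can reach an accept state)


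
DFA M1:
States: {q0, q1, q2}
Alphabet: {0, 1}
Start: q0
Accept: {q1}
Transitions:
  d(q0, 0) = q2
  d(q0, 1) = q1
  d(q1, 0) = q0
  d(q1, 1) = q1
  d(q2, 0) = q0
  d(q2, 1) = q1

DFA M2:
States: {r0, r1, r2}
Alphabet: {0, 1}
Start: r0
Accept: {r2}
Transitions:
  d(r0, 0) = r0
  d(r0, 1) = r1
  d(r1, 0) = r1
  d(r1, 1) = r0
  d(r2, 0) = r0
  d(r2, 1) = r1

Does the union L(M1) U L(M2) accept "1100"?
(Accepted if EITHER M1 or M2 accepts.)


M1: final=q2 accepted=False
M2: final=r0 accepted=False

No, union rejects (neither accepts)


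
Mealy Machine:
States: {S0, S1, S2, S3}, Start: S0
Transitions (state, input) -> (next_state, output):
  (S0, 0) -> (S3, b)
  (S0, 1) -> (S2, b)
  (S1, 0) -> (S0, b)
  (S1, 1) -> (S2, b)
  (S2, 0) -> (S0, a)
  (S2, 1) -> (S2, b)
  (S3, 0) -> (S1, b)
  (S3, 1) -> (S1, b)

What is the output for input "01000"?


Step-by-step:
  (S0, 0) -> (S3, b)
  (S3, 1) -> (S1, b)
  (S1, 0) -> (S0, b)
  (S0, 0) -> (S3, b)
  (S3, 0) -> (S1, b)

"bbbbb"


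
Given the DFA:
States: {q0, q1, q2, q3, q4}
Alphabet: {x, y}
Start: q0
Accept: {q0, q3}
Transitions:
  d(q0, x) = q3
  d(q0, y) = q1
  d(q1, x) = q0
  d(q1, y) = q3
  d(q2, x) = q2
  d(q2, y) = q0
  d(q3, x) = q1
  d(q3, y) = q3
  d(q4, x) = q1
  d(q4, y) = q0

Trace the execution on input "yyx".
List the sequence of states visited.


Input: yyx
d(q0, y) = q1
d(q1, y) = q3
d(q3, x) = q1


q0 -> q1 -> q3 -> q1


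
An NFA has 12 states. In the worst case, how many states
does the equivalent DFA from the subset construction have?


Subset construction: one DFA state per subset of NFA states.
2^12 = 4096

4096


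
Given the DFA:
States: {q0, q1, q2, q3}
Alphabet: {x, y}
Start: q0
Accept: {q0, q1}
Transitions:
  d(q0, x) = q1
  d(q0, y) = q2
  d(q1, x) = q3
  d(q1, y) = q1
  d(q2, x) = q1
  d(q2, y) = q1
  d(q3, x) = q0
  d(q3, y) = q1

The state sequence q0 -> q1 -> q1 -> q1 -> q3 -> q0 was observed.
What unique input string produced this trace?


Trace back each transition to find the symbol:
  q0 --[x]--> q1
  q1 --[y]--> q1
  q1 --[y]--> q1
  q1 --[x]--> q3
  q3 --[x]--> q0

"xyyxx"


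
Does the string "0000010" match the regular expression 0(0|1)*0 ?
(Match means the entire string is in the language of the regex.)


|string| = 7; first = '0'; last = '0'

Yes, "0000010" matches 0(0|1)*0


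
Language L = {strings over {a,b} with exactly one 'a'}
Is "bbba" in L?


count('a') = 1

Yes, "bbba" is in L


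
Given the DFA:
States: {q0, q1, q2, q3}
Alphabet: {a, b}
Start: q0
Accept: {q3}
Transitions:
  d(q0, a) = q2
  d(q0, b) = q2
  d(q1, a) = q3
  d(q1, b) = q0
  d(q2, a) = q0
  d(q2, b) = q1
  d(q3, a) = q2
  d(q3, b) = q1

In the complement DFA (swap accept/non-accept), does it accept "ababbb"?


Trace: q0 -> q2 -> q1 -> q3 -> q1 -> q0 -> q2
Final: q2
Original accept: {q3}
Complement: q2 is not in original accept

Yes, complement accepts (original rejects)


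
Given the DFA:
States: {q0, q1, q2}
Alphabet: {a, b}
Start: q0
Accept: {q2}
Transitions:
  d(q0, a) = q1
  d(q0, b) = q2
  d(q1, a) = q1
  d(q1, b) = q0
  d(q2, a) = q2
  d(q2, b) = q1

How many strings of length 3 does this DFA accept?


Enumerating all length-3 strings:
  "aaa" -> q1 [reject]
  "aab" -> q0 [reject]
  "aba" -> q1 [reject]
  "abb" -> q2 [accept]
  "baa" -> q2 [accept]
  "bab" -> q1 [reject]
  "bba" -> q1 [reject]
  "bbb" -> q0 [reject]

2 out of 8


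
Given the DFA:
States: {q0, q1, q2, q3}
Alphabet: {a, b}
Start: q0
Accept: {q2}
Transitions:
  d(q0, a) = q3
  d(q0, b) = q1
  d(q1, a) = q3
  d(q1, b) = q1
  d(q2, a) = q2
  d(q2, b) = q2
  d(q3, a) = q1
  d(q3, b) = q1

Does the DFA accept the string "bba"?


Trace: q0 -> q1 -> q1 -> q3
Final state: q3
Accept states: {q2}

No, rejected (final state q3 is not an accept state)


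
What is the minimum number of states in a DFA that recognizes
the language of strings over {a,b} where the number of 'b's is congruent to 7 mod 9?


States track (count of 'b') mod 9.
Need 9 states: one per remainder 0..8; accept = remainder 7.

9


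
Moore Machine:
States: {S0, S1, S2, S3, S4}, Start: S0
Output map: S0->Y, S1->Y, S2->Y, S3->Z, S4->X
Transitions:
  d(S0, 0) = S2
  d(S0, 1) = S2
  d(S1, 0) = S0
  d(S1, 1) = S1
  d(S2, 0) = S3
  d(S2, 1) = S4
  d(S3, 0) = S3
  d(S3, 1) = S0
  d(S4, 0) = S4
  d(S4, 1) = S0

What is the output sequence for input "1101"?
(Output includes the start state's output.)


Start: S0 (output Y)
  --1--> S2 (output Y)
  --1--> S4 (output X)
  --0--> S4 (output X)
  --1--> S0 (output Y)

"YYXXY"


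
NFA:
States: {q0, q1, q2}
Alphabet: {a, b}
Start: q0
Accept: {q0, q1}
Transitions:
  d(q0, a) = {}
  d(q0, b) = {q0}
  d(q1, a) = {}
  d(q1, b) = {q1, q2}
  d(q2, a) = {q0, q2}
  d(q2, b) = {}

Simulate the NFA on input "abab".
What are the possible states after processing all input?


Start: {q0}
  --a--> {}
  --b--> {}
  --a--> {}
  --b--> {}

{} (empty set, no valid transitions)


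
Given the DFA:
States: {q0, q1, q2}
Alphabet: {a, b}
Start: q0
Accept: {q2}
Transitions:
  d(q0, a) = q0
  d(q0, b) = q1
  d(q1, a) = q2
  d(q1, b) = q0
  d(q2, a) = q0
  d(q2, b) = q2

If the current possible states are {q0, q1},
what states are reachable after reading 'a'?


Apply transition on 'a' from each current state:
  d(q0, a) = q0
  d(q1, a) = q2

{q0, q2}


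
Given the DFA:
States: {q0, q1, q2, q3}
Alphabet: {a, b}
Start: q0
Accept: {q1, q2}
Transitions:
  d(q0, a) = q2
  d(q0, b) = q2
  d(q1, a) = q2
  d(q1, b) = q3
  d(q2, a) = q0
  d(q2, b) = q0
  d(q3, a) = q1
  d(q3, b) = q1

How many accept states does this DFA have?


Accept states listed: {q1, q2}
Counting: q1(1) q2(2)

2


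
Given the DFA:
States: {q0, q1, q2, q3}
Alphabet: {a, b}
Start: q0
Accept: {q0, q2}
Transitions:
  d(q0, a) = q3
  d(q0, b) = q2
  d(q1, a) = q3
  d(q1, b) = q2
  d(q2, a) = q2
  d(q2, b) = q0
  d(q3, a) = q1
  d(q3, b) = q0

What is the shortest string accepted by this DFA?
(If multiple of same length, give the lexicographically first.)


BFS by string length (lex-first path to each state shown):
  len 0: q0<-""
Found accept state at length 0.

"" (empty string)


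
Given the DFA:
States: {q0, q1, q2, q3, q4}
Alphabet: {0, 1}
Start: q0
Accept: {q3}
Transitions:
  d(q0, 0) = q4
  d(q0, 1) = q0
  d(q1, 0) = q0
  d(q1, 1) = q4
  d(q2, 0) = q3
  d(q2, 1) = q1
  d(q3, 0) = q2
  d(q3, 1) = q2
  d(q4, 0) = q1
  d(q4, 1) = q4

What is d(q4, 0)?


Looking up transition d(q4, 0)

q1


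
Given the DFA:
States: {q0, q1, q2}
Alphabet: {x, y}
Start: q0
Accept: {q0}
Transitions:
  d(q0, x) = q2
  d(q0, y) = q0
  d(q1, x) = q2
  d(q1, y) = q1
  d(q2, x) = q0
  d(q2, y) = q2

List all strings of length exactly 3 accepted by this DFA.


All strings of length 3: 8 total
Accepted: 4

"xxy", "xyx", "yxx", "yyy"


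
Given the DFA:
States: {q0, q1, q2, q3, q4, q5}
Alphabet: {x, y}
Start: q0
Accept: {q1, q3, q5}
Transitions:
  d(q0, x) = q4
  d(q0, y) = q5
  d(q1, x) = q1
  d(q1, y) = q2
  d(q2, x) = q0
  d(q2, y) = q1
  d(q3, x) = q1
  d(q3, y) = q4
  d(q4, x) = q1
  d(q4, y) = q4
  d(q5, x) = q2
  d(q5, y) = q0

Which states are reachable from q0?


BFS from q0:
  layer 0: {q0}
  layer 1: {q4, q5}
  layer 2: {q1, q2}

{q0, q1, q2, q4, q5}


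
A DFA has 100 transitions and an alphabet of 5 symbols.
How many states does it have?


Each state has exactly one transition per symbol.
states = transitions / |alphabet| = 100 / 5 = 20

20


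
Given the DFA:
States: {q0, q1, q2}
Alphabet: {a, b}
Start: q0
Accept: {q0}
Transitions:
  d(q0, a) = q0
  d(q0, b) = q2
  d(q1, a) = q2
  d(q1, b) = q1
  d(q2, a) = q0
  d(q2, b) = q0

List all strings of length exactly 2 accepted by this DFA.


All strings of length 2: 4 total
Accepted: 3

"aa", "ba", "bb"


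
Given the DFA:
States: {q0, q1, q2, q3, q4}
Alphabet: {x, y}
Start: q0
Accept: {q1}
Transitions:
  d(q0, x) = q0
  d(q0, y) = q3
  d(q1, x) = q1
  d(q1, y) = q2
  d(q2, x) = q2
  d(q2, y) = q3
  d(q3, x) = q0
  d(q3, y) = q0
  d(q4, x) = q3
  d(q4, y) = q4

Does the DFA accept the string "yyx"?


Trace: q0 -> q3 -> q0 -> q0
Final state: q0
Accept states: {q1}

No, rejected (final state q0 is not an accept state)


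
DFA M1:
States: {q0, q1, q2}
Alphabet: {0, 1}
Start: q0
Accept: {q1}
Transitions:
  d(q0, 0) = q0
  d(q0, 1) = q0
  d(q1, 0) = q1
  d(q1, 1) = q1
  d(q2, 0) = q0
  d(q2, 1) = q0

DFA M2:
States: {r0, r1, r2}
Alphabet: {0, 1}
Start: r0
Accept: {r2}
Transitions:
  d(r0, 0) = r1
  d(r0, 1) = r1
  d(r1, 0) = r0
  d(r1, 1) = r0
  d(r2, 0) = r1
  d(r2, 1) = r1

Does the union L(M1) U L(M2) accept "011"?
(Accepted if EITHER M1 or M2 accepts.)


M1: final=q0 accepted=False
M2: final=r1 accepted=False

No, union rejects (neither accepts)


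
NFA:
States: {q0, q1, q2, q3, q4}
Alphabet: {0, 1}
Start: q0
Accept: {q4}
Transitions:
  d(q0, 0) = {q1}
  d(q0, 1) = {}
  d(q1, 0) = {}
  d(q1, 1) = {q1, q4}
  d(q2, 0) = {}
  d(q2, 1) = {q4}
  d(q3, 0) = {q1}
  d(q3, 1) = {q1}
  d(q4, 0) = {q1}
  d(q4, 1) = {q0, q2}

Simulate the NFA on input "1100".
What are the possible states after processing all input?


Start: {q0}
  --1--> {}
  --1--> {}
  --0--> {}
  --0--> {}

{} (empty set, no valid transitions)


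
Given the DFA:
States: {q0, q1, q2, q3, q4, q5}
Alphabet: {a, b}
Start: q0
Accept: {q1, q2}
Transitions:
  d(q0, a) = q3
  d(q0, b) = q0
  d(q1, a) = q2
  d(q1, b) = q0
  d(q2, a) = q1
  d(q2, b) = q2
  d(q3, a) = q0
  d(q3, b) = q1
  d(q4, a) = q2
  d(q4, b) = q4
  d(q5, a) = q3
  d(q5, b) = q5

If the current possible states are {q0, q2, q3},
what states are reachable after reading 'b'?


Apply transition on 'b' from each current state:
  d(q0, b) = q0
  d(q2, b) = q2
  d(q3, b) = q1

{q0, q1, q2}


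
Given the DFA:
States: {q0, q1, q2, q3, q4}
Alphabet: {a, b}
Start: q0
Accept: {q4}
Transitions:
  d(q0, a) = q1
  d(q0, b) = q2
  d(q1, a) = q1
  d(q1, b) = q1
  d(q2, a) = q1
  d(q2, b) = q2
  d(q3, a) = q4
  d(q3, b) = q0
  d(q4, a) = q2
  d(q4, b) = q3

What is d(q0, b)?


Looking up transition d(q0, b)

q2


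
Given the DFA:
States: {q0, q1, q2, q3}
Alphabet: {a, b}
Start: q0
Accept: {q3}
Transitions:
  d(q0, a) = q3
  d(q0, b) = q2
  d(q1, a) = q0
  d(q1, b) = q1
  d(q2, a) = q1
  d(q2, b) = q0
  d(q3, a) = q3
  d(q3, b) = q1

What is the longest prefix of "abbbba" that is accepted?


Run the DFA, marking each prefix where the state is accepting:
  "" -> q0 [reject]
  "a" -> q3 [accept]
  "ab" -> q1 [reject]
  "abb" -> q1 [reject]
  "abbb" -> q1 [reject]
  "abbbb" -> q1 [reject]
  "abbbba" -> q0 [reject]

"a"


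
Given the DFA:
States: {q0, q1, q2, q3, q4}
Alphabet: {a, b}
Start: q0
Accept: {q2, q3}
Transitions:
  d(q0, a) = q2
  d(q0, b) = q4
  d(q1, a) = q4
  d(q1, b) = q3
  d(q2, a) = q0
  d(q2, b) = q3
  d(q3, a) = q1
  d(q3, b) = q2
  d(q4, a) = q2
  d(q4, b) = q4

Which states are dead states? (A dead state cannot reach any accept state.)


Forward reachability from each state:
  q0 -> reaches accept state q2 (live)
  q1 -> reaches accept state q2 (live)
  q2 -> reaches accept state q2 (live)
  q3 -> reaches accept state q2 (live)
  q4 -> reaches accept state q2 (live)

None (all states can reach an accept state)


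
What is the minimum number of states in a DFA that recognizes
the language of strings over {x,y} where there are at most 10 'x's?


States: count = 0, 1, ..., 10 (all accepting; 11 states), plus a dead state for count > 10.
Total: 11 + 1 = 12.

12


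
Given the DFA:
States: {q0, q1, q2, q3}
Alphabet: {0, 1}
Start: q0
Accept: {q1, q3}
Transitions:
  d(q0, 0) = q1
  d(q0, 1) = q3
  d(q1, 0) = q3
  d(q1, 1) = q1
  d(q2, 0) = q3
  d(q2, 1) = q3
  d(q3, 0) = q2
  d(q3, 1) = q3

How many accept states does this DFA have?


Accept states listed: {q1, q3}
Counting: q1(1) q3(2)

2


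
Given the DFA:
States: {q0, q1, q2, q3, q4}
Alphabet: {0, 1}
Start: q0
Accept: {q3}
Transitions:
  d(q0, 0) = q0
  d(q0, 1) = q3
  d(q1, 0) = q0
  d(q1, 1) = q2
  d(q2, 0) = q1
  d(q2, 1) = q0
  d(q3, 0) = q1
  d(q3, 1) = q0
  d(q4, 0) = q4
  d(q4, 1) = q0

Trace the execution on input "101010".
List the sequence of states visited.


Input: 101010
d(q0, 1) = q3
d(q3, 0) = q1
d(q1, 1) = q2
d(q2, 0) = q1
d(q1, 1) = q2
d(q2, 0) = q1


q0 -> q3 -> q1 -> q2 -> q1 -> q2 -> q1


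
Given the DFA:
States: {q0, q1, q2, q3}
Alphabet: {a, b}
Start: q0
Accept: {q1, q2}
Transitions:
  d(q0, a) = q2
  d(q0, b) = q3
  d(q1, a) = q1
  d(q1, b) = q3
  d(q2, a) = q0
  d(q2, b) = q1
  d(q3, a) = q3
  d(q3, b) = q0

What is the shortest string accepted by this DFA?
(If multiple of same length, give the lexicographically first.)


BFS by string length (lex-first path to each state shown):
  len 0: q0<-""
  len 1: q2<-"a", q3<-"b"
Found accept state at length 1.

"a"


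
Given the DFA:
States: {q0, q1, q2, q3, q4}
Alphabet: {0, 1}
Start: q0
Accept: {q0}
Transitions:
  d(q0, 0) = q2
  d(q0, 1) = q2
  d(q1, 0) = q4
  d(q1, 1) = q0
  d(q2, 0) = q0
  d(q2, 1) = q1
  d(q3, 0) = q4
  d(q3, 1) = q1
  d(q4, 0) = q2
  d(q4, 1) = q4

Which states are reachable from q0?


BFS from q0:
  layer 0: {q0}
  layer 1: {q2}
  layer 2: {q1}
  layer 3: {q4}

{q0, q1, q2, q4}


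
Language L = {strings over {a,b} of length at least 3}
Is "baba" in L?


length = 4

Yes, "baba" is in L


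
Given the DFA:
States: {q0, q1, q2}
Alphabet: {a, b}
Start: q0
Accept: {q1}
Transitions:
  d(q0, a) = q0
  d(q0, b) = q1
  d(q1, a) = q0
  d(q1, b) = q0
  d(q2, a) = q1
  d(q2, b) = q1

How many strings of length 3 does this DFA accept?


Enumerating all length-3 strings:
  "aaa" -> q0 [reject]
  "aab" -> q1 [accept]
  "aba" -> q0 [reject]
  "abb" -> q0 [reject]
  "baa" -> q0 [reject]
  "bab" -> q1 [accept]
  "bba" -> q0 [reject]
  "bbb" -> q1 [accept]

3 out of 8


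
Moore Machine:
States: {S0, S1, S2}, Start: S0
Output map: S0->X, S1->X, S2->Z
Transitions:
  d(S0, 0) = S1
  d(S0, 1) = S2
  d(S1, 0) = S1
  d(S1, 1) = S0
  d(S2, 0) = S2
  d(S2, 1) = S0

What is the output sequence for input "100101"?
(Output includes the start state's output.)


Start: S0 (output X)
  --1--> S2 (output Z)
  --0--> S2 (output Z)
  --0--> S2 (output Z)
  --1--> S0 (output X)
  --0--> S1 (output X)
  --1--> S0 (output X)

"XZZZXXX"


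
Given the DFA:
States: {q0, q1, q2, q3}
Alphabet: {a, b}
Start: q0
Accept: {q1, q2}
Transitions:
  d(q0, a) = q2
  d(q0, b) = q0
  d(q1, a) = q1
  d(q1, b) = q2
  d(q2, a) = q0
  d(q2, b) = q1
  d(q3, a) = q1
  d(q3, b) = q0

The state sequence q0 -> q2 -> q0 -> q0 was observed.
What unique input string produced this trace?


Trace back each transition to find the symbol:
  q0 --[a]--> q2
  q2 --[a]--> q0
  q0 --[b]--> q0

"aab"


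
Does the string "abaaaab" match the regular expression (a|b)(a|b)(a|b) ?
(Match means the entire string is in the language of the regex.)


|string| = 7; first = 'a'; last = 'b'

No, "abaaaab" does not match (a|b)(a|b)(a|b)


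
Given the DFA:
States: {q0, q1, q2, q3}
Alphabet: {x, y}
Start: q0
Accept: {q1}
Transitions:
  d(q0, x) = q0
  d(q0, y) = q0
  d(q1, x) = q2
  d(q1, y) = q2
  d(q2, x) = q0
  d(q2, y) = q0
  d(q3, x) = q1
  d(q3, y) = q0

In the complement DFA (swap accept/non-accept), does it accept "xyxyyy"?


Trace: q0 -> q0 -> q0 -> q0 -> q0 -> q0 -> q0
Final: q0
Original accept: {q1}
Complement: q0 is not in original accept

Yes, complement accepts (original rejects)


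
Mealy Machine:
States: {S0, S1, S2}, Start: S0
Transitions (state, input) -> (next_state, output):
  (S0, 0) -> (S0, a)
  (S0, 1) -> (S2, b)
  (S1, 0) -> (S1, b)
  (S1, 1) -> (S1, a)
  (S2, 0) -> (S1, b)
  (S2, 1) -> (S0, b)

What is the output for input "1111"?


Step-by-step:
  (S0, 1) -> (S2, b)
  (S2, 1) -> (S0, b)
  (S0, 1) -> (S2, b)
  (S2, 1) -> (S0, b)

"bbbb"


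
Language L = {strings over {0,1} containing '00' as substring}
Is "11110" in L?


'00' does not occur

No, "11110" is not in L


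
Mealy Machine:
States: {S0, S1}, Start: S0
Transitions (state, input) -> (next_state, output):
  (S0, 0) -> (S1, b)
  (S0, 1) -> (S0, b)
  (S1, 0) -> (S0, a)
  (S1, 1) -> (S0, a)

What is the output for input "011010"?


Step-by-step:
  (S0, 0) -> (S1, b)
  (S1, 1) -> (S0, a)
  (S0, 1) -> (S0, b)
  (S0, 0) -> (S1, b)
  (S1, 1) -> (S0, a)
  (S0, 0) -> (S1, b)

"babbab"


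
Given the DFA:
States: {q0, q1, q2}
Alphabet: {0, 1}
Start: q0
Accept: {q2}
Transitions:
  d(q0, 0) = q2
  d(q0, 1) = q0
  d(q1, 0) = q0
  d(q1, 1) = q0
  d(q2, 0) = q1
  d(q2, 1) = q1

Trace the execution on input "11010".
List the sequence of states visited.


Input: 11010
d(q0, 1) = q0
d(q0, 1) = q0
d(q0, 0) = q2
d(q2, 1) = q1
d(q1, 0) = q0


q0 -> q0 -> q0 -> q2 -> q1 -> q0


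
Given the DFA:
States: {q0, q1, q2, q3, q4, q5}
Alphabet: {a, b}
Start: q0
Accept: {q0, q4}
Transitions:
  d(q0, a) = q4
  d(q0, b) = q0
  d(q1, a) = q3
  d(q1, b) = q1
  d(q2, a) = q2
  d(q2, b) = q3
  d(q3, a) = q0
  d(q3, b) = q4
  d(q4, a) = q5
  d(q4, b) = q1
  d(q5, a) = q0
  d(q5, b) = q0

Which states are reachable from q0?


BFS from q0:
  layer 0: {q0}
  layer 1: {q4}
  layer 2: {q1, q5}
  layer 3: {q3}

{q0, q1, q3, q4, q5}


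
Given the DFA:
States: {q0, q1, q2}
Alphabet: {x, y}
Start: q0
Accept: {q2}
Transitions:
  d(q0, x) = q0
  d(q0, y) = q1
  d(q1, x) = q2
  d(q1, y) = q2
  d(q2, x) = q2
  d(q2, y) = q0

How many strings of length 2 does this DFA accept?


Enumerating all length-2 strings:
  "xx" -> q0 [reject]
  "xy" -> q1 [reject]
  "yx" -> q2 [accept]
  "yy" -> q2 [accept]

2 out of 4


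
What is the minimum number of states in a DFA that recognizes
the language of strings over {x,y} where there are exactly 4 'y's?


States: count = 0, 1, ..., 4 (that's 5 states), plus a dead state for count > 4.
Total: 5 + 1 = 6. Accept = count-4 state.

6


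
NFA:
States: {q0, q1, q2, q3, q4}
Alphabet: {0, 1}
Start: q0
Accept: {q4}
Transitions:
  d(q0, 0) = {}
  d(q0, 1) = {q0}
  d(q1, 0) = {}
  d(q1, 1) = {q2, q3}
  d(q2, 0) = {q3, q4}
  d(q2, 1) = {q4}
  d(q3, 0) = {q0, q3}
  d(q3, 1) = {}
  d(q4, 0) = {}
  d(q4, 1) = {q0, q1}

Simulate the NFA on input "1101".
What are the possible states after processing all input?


Start: {q0}
  --1--> {q0}
  --1--> {q0}
  --0--> {}
  --1--> {}

{} (empty set, no valid transitions)


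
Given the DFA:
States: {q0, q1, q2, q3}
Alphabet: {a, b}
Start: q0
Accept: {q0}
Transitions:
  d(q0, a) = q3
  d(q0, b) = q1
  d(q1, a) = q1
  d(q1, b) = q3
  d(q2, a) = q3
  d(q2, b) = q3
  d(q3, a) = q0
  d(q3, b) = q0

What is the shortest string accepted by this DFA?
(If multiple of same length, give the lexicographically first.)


BFS by string length (lex-first path to each state shown):
  len 0: q0<-""
Found accept state at length 0.

"" (empty string)


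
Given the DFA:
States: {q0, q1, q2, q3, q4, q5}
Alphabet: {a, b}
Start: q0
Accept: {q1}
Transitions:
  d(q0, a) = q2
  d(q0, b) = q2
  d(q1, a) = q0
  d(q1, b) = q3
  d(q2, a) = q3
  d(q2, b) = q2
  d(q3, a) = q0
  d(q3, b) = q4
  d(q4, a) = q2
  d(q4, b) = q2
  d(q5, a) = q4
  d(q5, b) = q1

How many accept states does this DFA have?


Accept states listed: {q1}
Counting: q1(1)

1


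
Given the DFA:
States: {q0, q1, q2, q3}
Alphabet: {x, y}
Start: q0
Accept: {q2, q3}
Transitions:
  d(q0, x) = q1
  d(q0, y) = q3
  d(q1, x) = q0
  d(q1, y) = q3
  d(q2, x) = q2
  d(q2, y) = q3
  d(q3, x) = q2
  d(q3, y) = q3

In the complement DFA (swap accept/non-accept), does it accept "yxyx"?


Trace: q0 -> q3 -> q2 -> q3 -> q2
Final: q2
Original accept: {q2, q3}
Complement: q2 is in original accept

No, complement rejects (original accepts)


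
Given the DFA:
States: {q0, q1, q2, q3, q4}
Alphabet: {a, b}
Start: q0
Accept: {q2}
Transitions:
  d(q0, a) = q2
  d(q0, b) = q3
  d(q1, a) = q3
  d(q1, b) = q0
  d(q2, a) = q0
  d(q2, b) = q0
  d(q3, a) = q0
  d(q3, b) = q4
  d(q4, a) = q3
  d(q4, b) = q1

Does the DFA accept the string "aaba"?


Trace: q0 -> q2 -> q0 -> q3 -> q0
Final state: q0
Accept states: {q2}

No, rejected (final state q0 is not an accept state)


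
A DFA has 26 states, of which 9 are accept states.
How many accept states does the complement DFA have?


Complement swaps accept and non-accept states.
26 - 9 = 17

17


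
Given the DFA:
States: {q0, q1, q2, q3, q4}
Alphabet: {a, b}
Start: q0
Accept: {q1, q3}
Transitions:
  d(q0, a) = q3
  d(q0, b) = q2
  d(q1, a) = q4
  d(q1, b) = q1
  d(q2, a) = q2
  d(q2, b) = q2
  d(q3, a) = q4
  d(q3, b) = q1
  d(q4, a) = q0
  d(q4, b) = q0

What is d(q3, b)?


Looking up transition d(q3, b)

q1


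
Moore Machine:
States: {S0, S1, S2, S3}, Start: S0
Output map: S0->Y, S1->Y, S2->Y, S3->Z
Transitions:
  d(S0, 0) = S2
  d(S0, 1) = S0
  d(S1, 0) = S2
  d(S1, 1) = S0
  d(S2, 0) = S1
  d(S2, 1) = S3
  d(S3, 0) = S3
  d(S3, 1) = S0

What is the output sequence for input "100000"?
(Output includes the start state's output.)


Start: S0 (output Y)
  --1--> S0 (output Y)
  --0--> S2 (output Y)
  --0--> S1 (output Y)
  --0--> S2 (output Y)
  --0--> S1 (output Y)
  --0--> S2 (output Y)

"YYYYYYY"


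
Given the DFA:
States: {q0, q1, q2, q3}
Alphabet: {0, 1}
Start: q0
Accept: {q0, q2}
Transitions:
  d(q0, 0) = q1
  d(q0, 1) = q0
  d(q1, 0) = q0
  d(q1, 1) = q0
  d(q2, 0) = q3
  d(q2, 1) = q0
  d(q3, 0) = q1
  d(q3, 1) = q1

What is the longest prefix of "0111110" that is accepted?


Run the DFA, marking each prefix where the state is accepting:
  "" -> q0 [accept]
  "0" -> q1 [reject]
  "01" -> q0 [accept]
  "011" -> q0 [accept]
  "0111" -> q0 [accept]
  "01111" -> q0 [accept]
  "011111" -> q0 [accept]
  "0111110" -> q1 [reject]

"011111"


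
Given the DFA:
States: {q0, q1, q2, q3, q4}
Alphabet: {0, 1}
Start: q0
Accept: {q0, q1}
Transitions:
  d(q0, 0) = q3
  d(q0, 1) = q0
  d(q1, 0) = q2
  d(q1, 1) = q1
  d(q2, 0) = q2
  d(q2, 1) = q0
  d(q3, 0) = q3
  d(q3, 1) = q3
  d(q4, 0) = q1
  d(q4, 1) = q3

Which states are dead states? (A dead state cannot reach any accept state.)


Forward reachability from each state:
  q0 -> reaches accept state q0 (live)
  q1 -> reaches accept state q0 (live)
  q2 -> reaches accept state q0 (live)
  q3 -> reaches {q3}, no accept state (dead)
  q4 -> reaches accept state q0 (live)

{q3}


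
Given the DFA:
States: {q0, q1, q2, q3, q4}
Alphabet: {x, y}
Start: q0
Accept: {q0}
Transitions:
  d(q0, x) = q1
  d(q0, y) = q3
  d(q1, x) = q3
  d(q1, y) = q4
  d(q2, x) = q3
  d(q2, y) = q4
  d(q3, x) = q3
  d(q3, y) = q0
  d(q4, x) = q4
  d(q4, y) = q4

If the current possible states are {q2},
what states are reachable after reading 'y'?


Apply transition on 'y' from each current state:
  d(q2, y) = q4

{q4}


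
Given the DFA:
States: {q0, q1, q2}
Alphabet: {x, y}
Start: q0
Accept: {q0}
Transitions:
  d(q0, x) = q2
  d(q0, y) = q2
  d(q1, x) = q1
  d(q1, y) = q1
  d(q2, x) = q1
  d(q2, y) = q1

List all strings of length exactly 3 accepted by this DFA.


All strings of length 3: 8 total
Accepted: 0

None


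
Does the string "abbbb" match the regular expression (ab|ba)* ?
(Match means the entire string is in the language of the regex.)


|string| = 5; first = 'a'; last = 'b'

No, "abbbb" does not match (ab|ba)*


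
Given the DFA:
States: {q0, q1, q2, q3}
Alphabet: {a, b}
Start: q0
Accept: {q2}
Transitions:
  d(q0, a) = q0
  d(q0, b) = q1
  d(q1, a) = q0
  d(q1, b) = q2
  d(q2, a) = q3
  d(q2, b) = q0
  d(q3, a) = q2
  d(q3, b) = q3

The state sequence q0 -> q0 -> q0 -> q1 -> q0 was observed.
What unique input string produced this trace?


Trace back each transition to find the symbol:
  q0 --[a]--> q0
  q0 --[a]--> q0
  q0 --[b]--> q1
  q1 --[a]--> q0

"aaba"


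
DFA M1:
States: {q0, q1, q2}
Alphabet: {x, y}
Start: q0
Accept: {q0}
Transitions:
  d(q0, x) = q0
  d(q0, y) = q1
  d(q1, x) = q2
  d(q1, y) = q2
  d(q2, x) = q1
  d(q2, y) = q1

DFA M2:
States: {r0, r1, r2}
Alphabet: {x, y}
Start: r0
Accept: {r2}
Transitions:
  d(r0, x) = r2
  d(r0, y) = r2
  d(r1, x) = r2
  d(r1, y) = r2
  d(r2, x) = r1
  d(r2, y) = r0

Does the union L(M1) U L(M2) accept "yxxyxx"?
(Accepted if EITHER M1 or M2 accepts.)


M1: final=q2 accepted=False
M2: final=r1 accepted=False

No, union rejects (neither accepts)


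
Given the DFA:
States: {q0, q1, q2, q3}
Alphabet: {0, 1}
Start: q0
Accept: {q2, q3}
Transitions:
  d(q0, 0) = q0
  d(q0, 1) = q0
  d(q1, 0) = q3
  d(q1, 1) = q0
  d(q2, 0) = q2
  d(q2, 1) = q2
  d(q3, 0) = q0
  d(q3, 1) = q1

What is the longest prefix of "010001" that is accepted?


Run the DFA, marking each prefix where the state is accepting:
  "" -> q0 [reject]
  "0" -> q0 [reject]
  "01" -> q0 [reject]
  "010" -> q0 [reject]
  "0100" -> q0 [reject]
  "01000" -> q0 [reject]
  "010001" -> q0 [reject]

No prefix is accepted


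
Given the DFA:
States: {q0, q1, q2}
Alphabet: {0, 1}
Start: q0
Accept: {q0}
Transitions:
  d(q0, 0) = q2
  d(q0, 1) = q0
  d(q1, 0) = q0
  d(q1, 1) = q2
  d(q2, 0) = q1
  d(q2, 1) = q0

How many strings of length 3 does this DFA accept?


Enumerating all length-3 strings:
  "000" -> q0 [accept]
  "001" -> q2 [reject]
  "010" -> q2 [reject]
  "011" -> q0 [accept]
  "100" -> q1 [reject]
  "101" -> q0 [accept]
  "110" -> q2 [reject]
  "111" -> q0 [accept]

4 out of 8


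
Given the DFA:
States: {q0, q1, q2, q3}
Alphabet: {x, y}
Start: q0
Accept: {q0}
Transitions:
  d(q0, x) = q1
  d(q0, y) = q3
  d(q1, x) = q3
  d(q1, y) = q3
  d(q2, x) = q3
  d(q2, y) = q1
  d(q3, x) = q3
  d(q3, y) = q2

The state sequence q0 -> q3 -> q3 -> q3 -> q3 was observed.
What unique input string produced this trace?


Trace back each transition to find the symbol:
  q0 --[y]--> q3
  q3 --[x]--> q3
  q3 --[x]--> q3
  q3 --[x]--> q3

"yxxx"


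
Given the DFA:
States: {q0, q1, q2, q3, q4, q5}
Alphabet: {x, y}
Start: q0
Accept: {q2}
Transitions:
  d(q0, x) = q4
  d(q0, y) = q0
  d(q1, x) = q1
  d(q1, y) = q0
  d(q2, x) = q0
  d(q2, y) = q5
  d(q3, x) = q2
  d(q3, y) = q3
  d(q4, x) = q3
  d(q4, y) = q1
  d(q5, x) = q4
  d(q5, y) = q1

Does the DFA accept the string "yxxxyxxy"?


Trace: q0 -> q0 -> q4 -> q3 -> q2 -> q5 -> q4 -> q3 -> q3
Final state: q3
Accept states: {q2}

No, rejected (final state q3 is not an accept state)


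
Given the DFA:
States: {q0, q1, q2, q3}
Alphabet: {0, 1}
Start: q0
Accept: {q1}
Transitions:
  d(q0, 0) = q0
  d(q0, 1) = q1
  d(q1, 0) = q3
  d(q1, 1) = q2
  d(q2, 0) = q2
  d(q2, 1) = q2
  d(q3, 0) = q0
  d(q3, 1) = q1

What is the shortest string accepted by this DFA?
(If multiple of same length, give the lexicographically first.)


BFS by string length (lex-first path to each state shown):
  len 0: q0<-""
  len 1: q0<-"0", q1<-"1"
Found accept state at length 1.

"1"


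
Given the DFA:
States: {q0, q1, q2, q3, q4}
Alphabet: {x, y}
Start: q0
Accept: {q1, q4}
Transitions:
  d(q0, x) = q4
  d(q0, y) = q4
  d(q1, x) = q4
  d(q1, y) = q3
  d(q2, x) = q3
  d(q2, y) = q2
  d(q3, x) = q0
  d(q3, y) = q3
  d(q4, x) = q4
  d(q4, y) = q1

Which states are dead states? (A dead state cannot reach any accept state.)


Forward reachability from each state:
  q0 -> reaches accept state q1 (live)
  q1 -> reaches accept state q1 (live)
  q2 -> reaches accept state q1 (live)
  q3 -> reaches accept state q1 (live)
  q4 -> reaches accept state q1 (live)

None (all states can reach an accept state)


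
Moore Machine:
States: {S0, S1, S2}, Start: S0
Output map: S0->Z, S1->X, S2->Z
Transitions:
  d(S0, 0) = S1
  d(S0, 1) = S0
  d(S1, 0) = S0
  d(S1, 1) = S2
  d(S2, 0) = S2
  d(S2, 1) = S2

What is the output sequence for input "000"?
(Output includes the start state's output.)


Start: S0 (output Z)
  --0--> S1 (output X)
  --0--> S0 (output Z)
  --0--> S1 (output X)

"ZXZX"


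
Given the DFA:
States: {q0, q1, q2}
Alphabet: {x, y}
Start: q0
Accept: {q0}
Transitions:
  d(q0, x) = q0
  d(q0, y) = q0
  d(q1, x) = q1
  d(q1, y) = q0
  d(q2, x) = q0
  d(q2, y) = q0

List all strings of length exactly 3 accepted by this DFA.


All strings of length 3: 8 total
Accepted: 8

"xxx", "xxy", "xyx", "xyy", "yxx", "yxy", "yyx", "yyy"


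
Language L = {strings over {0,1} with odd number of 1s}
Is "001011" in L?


count('1') = 3; 3 mod 2 = 1

Yes, "001011" is in L


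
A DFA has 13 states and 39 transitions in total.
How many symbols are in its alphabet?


Each state has exactly one transition per symbol.
|alphabet| = transitions / states = 39 / 13 = 3

3


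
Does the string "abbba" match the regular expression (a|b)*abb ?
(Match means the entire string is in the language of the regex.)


|string| = 5; first = 'a'; last = 'a'

No, "abbba" does not match (a|b)*abb


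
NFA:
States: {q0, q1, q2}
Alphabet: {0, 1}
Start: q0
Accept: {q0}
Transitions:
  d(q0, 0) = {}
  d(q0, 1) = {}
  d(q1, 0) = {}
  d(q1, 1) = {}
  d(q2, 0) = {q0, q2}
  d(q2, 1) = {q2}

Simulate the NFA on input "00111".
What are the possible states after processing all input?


Start: {q0}
  --0--> {}
  --0--> {}
  --1--> {}
  --1--> {}
  --1--> {}

{} (empty set, no valid transitions)


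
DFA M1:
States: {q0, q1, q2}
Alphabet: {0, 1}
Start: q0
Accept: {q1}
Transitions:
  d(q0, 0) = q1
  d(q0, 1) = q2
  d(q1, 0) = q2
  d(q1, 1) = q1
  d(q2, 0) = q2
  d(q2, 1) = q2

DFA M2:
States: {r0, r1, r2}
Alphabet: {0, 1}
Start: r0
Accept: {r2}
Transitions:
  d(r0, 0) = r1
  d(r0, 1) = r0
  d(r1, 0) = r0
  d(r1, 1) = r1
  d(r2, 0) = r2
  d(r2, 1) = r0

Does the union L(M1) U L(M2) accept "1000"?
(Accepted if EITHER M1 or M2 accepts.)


M1: final=q2 accepted=False
M2: final=r1 accepted=False

No, union rejects (neither accepts)


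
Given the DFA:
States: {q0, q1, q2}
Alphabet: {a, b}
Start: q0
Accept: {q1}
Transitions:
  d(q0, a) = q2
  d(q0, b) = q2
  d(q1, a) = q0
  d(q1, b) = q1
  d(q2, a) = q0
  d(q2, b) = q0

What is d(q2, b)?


Looking up transition d(q2, b)

q0


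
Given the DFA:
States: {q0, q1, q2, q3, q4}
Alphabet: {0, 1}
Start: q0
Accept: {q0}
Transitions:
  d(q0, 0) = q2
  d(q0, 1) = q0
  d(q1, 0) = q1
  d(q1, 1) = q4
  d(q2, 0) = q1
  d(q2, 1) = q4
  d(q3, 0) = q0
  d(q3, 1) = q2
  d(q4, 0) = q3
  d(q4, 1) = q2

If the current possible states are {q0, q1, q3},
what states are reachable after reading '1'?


Apply transition on '1' from each current state:
  d(q0, 1) = q0
  d(q1, 1) = q4
  d(q3, 1) = q2

{q0, q2, q4}


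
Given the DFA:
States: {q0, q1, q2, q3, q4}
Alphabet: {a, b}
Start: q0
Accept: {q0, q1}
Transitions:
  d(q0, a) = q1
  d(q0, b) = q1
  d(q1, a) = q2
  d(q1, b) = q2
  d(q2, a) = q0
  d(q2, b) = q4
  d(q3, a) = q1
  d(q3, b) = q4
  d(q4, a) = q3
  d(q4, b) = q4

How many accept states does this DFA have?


Accept states listed: {q0, q1}
Counting: q0(1) q1(2)

2


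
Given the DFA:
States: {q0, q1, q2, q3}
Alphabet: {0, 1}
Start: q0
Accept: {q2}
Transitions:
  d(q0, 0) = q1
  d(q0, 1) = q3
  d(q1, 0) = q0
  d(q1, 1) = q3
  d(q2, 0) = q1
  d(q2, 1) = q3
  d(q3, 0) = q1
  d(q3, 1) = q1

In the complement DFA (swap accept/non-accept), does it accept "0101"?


Trace: q0 -> q1 -> q3 -> q1 -> q3
Final: q3
Original accept: {q2}
Complement: q3 is not in original accept

Yes, complement accepts (original rejects)


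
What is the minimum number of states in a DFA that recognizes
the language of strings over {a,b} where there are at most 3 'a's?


States: count = 0, 1, ..., 3 (all accepting; 4 states), plus a dead state for count > 3.
Total: 4 + 1 = 5.

5


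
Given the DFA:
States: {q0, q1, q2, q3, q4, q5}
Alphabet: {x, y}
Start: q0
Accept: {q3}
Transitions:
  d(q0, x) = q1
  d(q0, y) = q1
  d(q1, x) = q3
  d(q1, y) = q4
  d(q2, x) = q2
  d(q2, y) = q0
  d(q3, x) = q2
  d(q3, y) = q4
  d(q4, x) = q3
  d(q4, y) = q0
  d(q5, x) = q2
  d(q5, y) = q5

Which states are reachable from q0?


BFS from q0:
  layer 0: {q0}
  layer 1: {q1}
  layer 2: {q3, q4}
  layer 3: {q2}

{q0, q1, q2, q3, q4}


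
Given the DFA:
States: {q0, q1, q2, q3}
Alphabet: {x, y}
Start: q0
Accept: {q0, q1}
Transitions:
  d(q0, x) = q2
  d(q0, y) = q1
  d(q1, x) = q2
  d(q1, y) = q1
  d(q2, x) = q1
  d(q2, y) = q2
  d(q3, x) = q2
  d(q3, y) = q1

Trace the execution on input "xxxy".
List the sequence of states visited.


Input: xxxy
d(q0, x) = q2
d(q2, x) = q1
d(q1, x) = q2
d(q2, y) = q2


q0 -> q2 -> q1 -> q2 -> q2


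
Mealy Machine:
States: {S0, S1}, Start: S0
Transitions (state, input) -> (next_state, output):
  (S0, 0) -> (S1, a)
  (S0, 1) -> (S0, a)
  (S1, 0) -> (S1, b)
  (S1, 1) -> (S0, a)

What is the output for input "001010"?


Step-by-step:
  (S0, 0) -> (S1, a)
  (S1, 0) -> (S1, b)
  (S1, 1) -> (S0, a)
  (S0, 0) -> (S1, a)
  (S1, 1) -> (S0, a)
  (S0, 0) -> (S1, a)

"abaaaa"


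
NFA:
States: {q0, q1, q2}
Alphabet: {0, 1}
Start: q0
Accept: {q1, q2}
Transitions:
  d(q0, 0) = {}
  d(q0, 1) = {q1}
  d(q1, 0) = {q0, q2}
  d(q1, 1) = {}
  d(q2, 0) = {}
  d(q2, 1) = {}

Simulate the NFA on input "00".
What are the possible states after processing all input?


Start: {q0}
  --0--> {}
  --0--> {}

{} (empty set, no valid transitions)


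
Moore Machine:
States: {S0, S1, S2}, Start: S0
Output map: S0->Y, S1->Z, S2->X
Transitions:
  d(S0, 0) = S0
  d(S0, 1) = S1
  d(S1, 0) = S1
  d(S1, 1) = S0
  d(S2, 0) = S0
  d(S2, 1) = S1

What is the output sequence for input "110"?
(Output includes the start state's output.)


Start: S0 (output Y)
  --1--> S1 (output Z)
  --1--> S0 (output Y)
  --0--> S0 (output Y)

"YZYY"


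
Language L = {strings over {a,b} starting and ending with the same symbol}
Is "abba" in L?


first = 'a', last = 'a'

Yes, "abba" is in L


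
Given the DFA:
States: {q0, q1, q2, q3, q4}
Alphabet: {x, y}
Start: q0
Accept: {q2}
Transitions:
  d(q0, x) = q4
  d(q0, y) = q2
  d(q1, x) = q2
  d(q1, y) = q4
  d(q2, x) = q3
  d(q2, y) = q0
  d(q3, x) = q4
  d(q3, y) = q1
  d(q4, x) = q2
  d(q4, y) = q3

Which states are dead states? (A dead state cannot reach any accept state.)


Forward reachability from each state:
  q0 -> reaches accept state q2 (live)
  q1 -> reaches accept state q2 (live)
  q2 -> reaches accept state q2 (live)
  q3 -> reaches accept state q2 (live)
  q4 -> reaches accept state q2 (live)

None (all states can reach an accept state)


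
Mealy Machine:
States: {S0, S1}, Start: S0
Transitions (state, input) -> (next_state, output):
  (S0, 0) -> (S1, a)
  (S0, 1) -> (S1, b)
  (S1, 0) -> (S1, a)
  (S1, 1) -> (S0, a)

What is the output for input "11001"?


Step-by-step:
  (S0, 1) -> (S1, b)
  (S1, 1) -> (S0, a)
  (S0, 0) -> (S1, a)
  (S1, 0) -> (S1, a)
  (S1, 1) -> (S0, a)

"baaaa"


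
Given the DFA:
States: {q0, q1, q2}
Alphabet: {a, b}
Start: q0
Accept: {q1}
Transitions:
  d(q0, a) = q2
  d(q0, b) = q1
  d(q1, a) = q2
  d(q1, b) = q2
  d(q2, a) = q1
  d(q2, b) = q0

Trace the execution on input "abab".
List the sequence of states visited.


Input: abab
d(q0, a) = q2
d(q2, b) = q0
d(q0, a) = q2
d(q2, b) = q0


q0 -> q2 -> q0 -> q2 -> q0
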